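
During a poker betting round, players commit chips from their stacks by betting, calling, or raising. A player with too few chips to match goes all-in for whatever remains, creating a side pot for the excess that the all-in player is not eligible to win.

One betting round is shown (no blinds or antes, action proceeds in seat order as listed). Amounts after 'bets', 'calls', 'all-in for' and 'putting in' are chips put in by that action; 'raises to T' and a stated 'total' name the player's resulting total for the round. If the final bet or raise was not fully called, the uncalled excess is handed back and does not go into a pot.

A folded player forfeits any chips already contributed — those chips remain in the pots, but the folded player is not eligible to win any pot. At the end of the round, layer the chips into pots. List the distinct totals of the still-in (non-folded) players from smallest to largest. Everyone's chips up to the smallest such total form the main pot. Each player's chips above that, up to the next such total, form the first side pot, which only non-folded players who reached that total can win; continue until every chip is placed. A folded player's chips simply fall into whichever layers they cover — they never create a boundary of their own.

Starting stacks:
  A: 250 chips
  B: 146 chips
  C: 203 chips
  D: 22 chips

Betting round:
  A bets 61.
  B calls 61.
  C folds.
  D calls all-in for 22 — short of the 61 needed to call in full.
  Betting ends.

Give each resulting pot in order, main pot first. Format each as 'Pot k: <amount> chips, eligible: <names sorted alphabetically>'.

Pot 1: 66 chips, eligible: A, B, D
Pot 2: 78 chips, eligible: A, B

Derivation:
Contributions: A=61, B=61, D=22
Folded: C
Pot levels (distinct totals of non-folded players): 22, 61
Layer 1-22: 22 each from A, B, D = 22*3 = 66 chips; eligible A, B, D
Layer 23-61: 39 each from A, B = 39*2 = 78 chips; eligible A, B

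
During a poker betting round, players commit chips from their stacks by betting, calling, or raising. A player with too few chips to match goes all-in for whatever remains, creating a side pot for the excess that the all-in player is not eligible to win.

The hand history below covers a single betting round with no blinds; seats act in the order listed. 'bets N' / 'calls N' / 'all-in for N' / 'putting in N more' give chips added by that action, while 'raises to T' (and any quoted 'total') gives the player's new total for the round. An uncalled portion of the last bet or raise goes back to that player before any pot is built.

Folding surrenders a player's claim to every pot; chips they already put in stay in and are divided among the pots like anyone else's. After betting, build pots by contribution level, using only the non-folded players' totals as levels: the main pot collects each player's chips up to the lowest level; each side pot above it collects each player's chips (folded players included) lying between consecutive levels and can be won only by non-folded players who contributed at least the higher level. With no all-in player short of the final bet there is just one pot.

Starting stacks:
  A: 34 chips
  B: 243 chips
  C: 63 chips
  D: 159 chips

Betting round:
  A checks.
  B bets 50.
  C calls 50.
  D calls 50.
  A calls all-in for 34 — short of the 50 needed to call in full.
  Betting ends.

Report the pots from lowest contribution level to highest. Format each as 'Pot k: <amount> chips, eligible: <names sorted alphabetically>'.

Pot 1: 136 chips, eligible: A, B, C, D
Pot 2: 48 chips, eligible: B, C, D

Derivation:
Contributions: A=34, B=50, C=50, D=50
Pot levels (distinct totals of non-folded players): 34, 50
Layer 1-34: 34 each from A, B, C, D = 34*4 = 136 chips; eligible A, B, C, D
Layer 35-50: 16 each from B, C, D = 16*3 = 48 chips; eligible B, C, D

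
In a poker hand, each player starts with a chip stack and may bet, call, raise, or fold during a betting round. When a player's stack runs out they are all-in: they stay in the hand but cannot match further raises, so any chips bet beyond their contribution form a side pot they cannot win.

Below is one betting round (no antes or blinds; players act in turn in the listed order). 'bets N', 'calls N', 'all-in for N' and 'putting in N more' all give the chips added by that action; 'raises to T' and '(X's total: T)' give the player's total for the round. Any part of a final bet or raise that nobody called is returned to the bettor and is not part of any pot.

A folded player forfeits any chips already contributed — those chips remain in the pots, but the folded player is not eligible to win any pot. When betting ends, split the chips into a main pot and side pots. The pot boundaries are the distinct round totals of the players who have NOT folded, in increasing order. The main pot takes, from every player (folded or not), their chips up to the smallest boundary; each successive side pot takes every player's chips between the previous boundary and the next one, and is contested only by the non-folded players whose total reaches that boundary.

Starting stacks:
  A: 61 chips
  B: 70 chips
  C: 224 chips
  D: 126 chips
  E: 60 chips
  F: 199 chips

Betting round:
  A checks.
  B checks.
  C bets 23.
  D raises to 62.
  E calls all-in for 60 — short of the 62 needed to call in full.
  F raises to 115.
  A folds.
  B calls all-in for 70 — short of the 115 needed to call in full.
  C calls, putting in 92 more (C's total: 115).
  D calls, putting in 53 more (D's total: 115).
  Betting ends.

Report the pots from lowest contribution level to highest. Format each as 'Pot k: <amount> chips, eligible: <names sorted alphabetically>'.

Pot 1: 300 chips, eligible: B, C, D, E, F
Pot 2: 40 chips, eligible: B, C, D, F
Pot 3: 135 chips, eligible: C, D, F

Derivation:
Contributions: B=70, C=115, D=115, E=60, F=115
Folded: A
Pot levels (distinct totals of non-folded players): 60, 70, 115
Layer 1-60: 60 each from B, C, D, E, F = 60*5 = 300 chips; eligible B, C, D, E, F
Layer 61-70: 10 each from B, C, D, F = 10*4 = 40 chips; eligible B, C, D, F
Layer 71-115: 45 each from C, D, F = 45*3 = 135 chips; eligible C, D, F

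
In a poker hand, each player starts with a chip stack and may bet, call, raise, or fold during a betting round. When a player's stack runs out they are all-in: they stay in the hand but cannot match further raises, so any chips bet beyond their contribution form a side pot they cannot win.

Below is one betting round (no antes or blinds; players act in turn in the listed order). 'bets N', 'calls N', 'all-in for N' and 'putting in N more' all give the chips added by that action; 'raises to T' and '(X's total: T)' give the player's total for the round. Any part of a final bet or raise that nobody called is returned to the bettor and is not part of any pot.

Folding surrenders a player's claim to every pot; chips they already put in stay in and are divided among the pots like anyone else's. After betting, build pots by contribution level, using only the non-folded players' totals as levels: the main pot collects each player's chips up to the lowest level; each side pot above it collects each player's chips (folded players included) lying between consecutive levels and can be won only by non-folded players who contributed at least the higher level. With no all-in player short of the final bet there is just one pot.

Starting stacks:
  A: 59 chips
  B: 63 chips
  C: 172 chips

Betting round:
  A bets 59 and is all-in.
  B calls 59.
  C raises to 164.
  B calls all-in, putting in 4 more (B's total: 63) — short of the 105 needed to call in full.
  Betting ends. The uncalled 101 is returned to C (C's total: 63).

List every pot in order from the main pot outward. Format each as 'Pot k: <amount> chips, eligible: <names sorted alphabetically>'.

Contributions (after 101 returned to C): A=59, B=63, C=63
Pot levels (distinct totals of non-folded players): 59, 63
Layer 1-59: 59 each from A, B, C = 59*3 = 177 chips; eligible A, B, C
Layer 60-63: 4 each from B, C = 4*2 = 8 chips; eligible B, C

Pot 1: 177 chips, eligible: A, B, C
Pot 2: 8 chips, eligible: B, C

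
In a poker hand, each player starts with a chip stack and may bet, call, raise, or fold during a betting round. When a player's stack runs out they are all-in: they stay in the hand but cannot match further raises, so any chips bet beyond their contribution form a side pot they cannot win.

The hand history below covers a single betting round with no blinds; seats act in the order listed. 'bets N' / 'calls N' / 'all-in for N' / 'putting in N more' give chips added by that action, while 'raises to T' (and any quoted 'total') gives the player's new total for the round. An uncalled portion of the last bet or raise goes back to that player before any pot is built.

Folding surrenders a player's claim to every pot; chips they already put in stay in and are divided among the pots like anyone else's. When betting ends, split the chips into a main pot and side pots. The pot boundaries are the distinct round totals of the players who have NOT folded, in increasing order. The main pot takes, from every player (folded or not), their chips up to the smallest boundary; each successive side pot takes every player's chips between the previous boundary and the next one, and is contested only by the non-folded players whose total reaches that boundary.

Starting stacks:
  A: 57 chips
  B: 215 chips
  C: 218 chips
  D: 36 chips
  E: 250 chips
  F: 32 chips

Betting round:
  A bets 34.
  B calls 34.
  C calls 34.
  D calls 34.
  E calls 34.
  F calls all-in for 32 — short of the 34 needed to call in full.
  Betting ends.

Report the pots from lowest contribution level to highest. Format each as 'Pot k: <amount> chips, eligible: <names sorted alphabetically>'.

Contributions: A=34, B=34, C=34, D=34, E=34, F=32
Pot levels (distinct totals of non-folded players): 32, 34
Layer 1-32: 32 each from A, B, C, D, E, F = 32*6 = 192 chips; eligible A, B, C, D, E, F
Layer 33-34: 2 each from A, B, C, D, E = 2*5 = 10 chips; eligible A, B, C, D, E

Pot 1: 192 chips, eligible: A, B, C, D, E, F
Pot 2: 10 chips, eligible: A, B, C, D, E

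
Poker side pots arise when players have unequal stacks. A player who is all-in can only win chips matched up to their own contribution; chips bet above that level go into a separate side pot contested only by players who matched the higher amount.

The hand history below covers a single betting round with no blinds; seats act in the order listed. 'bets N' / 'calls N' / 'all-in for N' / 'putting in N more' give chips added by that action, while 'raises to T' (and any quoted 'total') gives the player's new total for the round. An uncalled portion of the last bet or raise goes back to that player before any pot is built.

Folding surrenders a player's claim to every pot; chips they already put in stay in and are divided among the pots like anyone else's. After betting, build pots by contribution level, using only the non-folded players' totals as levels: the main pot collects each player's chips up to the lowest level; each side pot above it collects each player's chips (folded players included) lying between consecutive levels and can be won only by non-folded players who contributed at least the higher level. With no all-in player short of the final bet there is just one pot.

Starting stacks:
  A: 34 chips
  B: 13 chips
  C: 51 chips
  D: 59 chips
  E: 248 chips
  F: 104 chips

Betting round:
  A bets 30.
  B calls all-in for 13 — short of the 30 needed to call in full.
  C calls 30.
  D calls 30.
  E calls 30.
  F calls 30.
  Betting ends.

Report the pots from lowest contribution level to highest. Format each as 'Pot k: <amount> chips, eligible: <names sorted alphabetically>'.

Contributions: A=30, B=13, C=30, D=30, E=30, F=30
Pot levels (distinct totals of non-folded players): 13, 30
Layer 1-13: 13 each from A, B, C, D, E, F = 13*6 = 78 chips; eligible A, B, C, D, E, F
Layer 14-30: 17 each from A, C, D, E, F = 17*5 = 85 chips; eligible A, C, D, E, F

Pot 1: 78 chips, eligible: A, B, C, D, E, F
Pot 2: 85 chips, eligible: A, C, D, E, F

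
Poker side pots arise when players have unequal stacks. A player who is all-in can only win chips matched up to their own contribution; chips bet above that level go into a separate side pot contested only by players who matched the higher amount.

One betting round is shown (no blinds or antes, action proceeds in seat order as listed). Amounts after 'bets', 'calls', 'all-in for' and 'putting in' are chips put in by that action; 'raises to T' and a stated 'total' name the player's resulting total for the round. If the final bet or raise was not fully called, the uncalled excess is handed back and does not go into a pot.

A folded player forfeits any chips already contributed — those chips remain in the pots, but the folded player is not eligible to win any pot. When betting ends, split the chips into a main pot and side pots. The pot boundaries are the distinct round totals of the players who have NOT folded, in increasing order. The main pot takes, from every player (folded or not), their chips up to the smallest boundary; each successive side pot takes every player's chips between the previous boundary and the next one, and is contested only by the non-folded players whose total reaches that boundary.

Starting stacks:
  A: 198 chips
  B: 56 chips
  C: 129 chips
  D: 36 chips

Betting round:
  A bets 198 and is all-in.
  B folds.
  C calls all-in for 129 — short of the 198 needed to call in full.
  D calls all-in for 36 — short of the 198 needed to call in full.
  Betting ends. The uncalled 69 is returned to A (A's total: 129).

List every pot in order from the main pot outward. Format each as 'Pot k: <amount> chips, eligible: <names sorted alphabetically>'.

Contributions (after 69 returned to A): A=129, C=129, D=36
Folded: B
Pot levels (distinct totals of non-folded players): 36, 129
Layer 1-36: 36 each from A, C, D = 36*3 = 108 chips; eligible A, C, D
Layer 37-129: 93 each from A, C = 93*2 = 186 chips; eligible A, C

Pot 1: 108 chips, eligible: A, C, D
Pot 2: 186 chips, eligible: A, C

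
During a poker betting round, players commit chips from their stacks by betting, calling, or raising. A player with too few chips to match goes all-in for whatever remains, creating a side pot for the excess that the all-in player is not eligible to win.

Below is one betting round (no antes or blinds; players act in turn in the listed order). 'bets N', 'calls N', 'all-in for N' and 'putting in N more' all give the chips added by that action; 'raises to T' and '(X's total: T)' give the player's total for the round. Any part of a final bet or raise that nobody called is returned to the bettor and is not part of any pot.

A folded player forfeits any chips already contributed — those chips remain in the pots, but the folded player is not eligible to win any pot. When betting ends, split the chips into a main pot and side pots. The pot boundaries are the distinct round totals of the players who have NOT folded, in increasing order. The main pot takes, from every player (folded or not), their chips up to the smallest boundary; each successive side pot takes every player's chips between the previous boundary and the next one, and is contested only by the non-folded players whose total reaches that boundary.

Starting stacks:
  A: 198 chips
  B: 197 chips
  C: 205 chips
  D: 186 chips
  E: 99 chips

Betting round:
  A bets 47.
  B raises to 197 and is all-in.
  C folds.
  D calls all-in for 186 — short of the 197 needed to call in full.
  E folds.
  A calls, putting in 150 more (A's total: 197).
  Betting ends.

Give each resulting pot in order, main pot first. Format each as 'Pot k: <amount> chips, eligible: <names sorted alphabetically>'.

Contributions: A=197, B=197, D=186
Folded: C, E
Pot levels (distinct totals of non-folded players): 186, 197
Layer 1-186: 186 each from A, B, D = 186*3 = 558 chips; eligible A, B, D
Layer 187-197: 11 each from A, B = 11*2 = 22 chips; eligible A, B

Pot 1: 558 chips, eligible: A, B, D
Pot 2: 22 chips, eligible: A, B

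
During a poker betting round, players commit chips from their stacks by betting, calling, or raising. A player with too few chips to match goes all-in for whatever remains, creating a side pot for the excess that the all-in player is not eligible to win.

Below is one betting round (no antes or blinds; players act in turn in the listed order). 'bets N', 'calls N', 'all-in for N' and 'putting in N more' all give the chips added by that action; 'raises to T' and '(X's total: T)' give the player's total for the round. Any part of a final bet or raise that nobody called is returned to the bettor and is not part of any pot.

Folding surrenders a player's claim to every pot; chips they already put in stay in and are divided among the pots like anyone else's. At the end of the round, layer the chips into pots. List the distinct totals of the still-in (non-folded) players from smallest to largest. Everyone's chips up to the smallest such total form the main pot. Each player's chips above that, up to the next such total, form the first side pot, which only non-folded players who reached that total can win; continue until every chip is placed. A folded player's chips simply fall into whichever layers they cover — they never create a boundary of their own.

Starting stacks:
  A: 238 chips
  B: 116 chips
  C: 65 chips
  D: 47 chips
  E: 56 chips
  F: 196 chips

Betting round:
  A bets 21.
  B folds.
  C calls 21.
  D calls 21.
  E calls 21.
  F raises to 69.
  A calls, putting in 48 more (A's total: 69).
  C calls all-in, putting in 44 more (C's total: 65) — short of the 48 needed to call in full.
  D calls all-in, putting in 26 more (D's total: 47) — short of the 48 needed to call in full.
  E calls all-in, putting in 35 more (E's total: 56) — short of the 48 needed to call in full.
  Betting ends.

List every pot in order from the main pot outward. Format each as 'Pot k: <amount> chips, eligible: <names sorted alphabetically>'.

Contributions: A=69, C=65, D=47, E=56, F=69
Folded: B
Pot levels (distinct totals of non-folded players): 47, 56, 65, 69
Layer 1-47: 47 each from A, C, D, E, F = 47*5 = 235 chips; eligible A, C, D, E, F
Layer 48-56: 9 each from A, C, E, F = 9*4 = 36 chips; eligible A, C, E, F
Layer 57-65: 9 each from A, C, F = 9*3 = 27 chips; eligible A, C, F
Layer 66-69: 4 each from A, F = 4*2 = 8 chips; eligible A, F

Pot 1: 235 chips, eligible: A, C, D, E, F
Pot 2: 36 chips, eligible: A, C, E, F
Pot 3: 27 chips, eligible: A, C, F
Pot 4: 8 chips, eligible: A, F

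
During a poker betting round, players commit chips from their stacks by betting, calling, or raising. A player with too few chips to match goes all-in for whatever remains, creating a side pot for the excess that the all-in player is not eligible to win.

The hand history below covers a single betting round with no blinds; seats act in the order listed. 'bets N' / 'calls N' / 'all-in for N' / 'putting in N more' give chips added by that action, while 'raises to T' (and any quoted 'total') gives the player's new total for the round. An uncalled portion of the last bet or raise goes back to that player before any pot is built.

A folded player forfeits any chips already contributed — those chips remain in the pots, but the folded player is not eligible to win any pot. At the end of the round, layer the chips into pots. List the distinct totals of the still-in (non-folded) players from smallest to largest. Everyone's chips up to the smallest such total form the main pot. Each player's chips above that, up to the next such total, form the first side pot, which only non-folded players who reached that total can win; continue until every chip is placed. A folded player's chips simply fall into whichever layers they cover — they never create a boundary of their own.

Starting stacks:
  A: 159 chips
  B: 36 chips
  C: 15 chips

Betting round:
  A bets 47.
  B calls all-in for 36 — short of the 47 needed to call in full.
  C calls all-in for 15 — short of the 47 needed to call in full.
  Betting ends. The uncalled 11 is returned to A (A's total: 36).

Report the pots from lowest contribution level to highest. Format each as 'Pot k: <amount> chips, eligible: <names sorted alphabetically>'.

Contributions (after 11 returned to A): A=36, B=36, C=15
Pot levels (distinct totals of non-folded players): 15, 36
Layer 1-15: 15 each from A, B, C = 15*3 = 45 chips; eligible A, B, C
Layer 16-36: 21 each from A, B = 21*2 = 42 chips; eligible A, B

Pot 1: 45 chips, eligible: A, B, C
Pot 2: 42 chips, eligible: A, B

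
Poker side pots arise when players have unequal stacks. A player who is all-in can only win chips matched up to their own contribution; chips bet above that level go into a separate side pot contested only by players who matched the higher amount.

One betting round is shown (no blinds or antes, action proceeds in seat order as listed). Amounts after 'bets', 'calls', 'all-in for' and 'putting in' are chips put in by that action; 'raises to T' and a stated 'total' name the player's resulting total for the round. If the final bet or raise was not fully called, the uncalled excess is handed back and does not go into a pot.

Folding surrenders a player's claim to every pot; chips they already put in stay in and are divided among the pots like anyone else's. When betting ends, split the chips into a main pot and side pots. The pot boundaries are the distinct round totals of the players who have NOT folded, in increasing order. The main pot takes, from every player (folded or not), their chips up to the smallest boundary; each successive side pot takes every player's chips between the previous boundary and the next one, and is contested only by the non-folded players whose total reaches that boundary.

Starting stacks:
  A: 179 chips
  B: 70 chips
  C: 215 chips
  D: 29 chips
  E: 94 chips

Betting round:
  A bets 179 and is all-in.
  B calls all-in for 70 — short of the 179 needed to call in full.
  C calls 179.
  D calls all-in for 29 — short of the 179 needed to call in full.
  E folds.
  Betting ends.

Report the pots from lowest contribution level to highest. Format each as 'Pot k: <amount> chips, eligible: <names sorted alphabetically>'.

Pot 1: 116 chips, eligible: A, B, C, D
Pot 2: 123 chips, eligible: A, B, C
Pot 3: 218 chips, eligible: A, C

Derivation:
Contributions: A=179, B=70, C=179, D=29
Folded: E
Pot levels (distinct totals of non-folded players): 29, 70, 179
Layer 1-29: 29 each from A, B, C, D = 29*4 = 116 chips; eligible A, B, C, D
Layer 30-70: 41 each from A, B, C = 41*3 = 123 chips; eligible A, B, C
Layer 71-179: 109 each from A, C = 109*2 = 218 chips; eligible A, C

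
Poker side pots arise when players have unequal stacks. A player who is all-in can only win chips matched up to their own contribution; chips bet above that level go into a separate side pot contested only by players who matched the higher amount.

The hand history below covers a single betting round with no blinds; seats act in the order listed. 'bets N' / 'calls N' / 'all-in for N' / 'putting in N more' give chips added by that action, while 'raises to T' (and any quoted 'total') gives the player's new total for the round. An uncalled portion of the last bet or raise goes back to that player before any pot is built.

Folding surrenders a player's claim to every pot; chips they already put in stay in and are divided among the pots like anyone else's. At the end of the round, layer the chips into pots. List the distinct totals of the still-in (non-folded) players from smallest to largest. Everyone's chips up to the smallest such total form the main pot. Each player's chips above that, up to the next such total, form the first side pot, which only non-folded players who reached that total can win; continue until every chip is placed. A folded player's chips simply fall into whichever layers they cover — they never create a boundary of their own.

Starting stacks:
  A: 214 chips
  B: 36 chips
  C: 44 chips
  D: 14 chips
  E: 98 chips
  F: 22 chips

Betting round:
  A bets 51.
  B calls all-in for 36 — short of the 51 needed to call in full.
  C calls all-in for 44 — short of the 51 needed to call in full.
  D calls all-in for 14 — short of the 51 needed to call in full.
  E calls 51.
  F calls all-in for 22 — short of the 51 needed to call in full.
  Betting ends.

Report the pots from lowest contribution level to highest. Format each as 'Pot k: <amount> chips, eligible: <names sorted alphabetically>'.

Pot 1: 84 chips, eligible: A, B, C, D, E, F
Pot 2: 40 chips, eligible: A, B, C, E, F
Pot 3: 56 chips, eligible: A, B, C, E
Pot 4: 24 chips, eligible: A, C, E
Pot 5: 14 chips, eligible: A, E

Derivation:
Contributions: A=51, B=36, C=44, D=14, E=51, F=22
Pot levels (distinct totals of non-folded players): 14, 22, 36, 44, 51
Layer 1-14: 14 each from A, B, C, D, E, F = 14*6 = 84 chips; eligible A, B, C, D, E, F
Layer 15-22: 8 each from A, B, C, E, F = 8*5 = 40 chips; eligible A, B, C, E, F
Layer 23-36: 14 each from A, B, C, E = 14*4 = 56 chips; eligible A, B, C, E
Layer 37-44: 8 each from A, C, E = 8*3 = 24 chips; eligible A, C, E
Layer 45-51: 7 each from A, E = 7*2 = 14 chips; eligible A, E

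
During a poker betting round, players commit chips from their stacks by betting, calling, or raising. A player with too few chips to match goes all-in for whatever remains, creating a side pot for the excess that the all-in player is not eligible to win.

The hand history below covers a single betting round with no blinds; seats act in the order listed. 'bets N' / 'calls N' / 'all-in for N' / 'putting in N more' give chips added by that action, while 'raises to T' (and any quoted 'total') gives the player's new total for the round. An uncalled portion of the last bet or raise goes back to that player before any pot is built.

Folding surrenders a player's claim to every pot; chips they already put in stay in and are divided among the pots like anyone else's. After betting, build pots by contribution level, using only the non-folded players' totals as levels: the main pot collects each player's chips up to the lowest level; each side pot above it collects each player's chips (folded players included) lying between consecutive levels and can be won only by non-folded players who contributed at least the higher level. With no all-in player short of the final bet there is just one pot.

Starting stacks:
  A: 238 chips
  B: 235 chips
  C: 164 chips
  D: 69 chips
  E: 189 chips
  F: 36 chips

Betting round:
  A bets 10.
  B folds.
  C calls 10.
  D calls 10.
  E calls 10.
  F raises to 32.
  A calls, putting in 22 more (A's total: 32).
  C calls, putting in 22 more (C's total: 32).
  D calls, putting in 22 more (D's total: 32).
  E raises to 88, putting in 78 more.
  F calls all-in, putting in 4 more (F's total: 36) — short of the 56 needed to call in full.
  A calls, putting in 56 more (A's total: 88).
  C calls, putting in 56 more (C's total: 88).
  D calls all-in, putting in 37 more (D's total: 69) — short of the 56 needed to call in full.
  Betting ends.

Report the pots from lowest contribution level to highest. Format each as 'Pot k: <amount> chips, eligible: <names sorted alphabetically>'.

Contributions: A=88, C=88, D=69, E=88, F=36
Folded: B
Pot levels (distinct totals of non-folded players): 36, 69, 88
Layer 1-36: 36 each from A, C, D, E, F = 36*5 = 180 chips; eligible A, C, D, E, F
Layer 37-69: 33 each from A, C, D, E = 33*4 = 132 chips; eligible A, C, D, E
Layer 70-88: 19 each from A, C, E = 19*3 = 57 chips; eligible A, C, E

Pot 1: 180 chips, eligible: A, C, D, E, F
Pot 2: 132 chips, eligible: A, C, D, E
Pot 3: 57 chips, eligible: A, C, E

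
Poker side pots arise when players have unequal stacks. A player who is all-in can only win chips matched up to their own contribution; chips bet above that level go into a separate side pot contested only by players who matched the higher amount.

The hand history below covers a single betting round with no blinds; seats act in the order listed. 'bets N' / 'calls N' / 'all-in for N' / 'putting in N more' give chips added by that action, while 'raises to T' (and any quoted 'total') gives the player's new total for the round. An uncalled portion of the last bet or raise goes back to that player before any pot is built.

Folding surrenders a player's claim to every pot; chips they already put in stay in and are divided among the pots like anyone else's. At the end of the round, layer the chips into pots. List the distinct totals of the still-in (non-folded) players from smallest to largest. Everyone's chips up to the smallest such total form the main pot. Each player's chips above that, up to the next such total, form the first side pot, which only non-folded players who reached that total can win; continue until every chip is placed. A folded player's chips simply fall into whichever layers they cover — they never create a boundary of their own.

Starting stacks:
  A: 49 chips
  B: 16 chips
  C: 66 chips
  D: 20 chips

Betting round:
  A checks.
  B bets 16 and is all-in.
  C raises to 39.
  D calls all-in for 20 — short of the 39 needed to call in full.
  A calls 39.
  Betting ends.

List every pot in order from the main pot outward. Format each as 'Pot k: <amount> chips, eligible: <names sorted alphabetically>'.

Pot 1: 64 chips, eligible: A, B, C, D
Pot 2: 12 chips, eligible: A, C, D
Pot 3: 38 chips, eligible: A, C

Derivation:
Contributions: A=39, B=16, C=39, D=20
Pot levels (distinct totals of non-folded players): 16, 20, 39
Layer 1-16: 16 each from A, B, C, D = 16*4 = 64 chips; eligible A, B, C, D
Layer 17-20: 4 each from A, C, D = 4*3 = 12 chips; eligible A, C, D
Layer 21-39: 19 each from A, C = 19*2 = 38 chips; eligible A, C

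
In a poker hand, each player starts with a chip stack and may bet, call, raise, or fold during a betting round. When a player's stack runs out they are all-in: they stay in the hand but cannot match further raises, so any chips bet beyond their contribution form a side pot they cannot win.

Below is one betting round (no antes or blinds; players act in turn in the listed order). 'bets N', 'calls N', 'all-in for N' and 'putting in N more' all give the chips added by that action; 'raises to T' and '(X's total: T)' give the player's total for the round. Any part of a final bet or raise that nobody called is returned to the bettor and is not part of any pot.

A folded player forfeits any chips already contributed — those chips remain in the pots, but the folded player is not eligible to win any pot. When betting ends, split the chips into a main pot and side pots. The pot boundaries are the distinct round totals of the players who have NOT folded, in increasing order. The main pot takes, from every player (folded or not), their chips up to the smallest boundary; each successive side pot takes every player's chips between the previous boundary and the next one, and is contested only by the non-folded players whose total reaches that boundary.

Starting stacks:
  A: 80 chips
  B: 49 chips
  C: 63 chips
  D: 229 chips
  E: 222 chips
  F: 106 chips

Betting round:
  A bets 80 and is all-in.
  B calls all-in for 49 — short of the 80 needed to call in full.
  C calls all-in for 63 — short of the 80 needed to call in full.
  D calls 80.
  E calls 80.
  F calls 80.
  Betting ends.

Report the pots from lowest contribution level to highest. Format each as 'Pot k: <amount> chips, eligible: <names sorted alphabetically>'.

Pot 1: 294 chips, eligible: A, B, C, D, E, F
Pot 2: 70 chips, eligible: A, C, D, E, F
Pot 3: 68 chips, eligible: A, D, E, F

Derivation:
Contributions: A=80, B=49, C=63, D=80, E=80, F=80
Pot levels (distinct totals of non-folded players): 49, 63, 80
Layer 1-49: 49 each from A, B, C, D, E, F = 49*6 = 294 chips; eligible A, B, C, D, E, F
Layer 50-63: 14 each from A, C, D, E, F = 14*5 = 70 chips; eligible A, C, D, E, F
Layer 64-80: 17 each from A, D, E, F = 17*4 = 68 chips; eligible A, D, E, F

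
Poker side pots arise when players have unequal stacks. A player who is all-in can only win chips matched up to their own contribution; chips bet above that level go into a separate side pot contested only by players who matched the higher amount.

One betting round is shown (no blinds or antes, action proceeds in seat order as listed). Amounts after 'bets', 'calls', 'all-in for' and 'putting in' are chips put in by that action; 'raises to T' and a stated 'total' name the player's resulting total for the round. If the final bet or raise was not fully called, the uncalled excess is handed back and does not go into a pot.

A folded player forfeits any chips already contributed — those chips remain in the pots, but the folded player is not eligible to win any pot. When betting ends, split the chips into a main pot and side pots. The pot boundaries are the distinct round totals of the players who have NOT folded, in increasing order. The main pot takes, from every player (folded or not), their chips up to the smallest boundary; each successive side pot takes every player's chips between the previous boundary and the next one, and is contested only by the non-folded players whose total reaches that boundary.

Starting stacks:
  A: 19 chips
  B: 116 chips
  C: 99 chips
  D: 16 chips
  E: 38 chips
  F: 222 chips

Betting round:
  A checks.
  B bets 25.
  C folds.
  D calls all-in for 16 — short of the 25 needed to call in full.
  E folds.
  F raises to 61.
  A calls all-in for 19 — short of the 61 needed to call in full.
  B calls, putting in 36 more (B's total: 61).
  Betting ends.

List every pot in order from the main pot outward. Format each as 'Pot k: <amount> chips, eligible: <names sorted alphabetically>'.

Pot 1: 64 chips, eligible: A, B, D, F
Pot 2: 9 chips, eligible: A, B, F
Pot 3: 84 chips, eligible: B, F

Derivation:
Contributions: A=19, B=61, D=16, F=61
Folded: C, E
Pot levels (distinct totals of non-folded players): 16, 19, 61
Layer 1-16: 16 each from A, B, D, F = 16*4 = 64 chips; eligible A, B, D, F
Layer 17-19: 3 each from A, B, F = 3*3 = 9 chips; eligible A, B, F
Layer 20-61: 42 each from B, F = 42*2 = 84 chips; eligible B, F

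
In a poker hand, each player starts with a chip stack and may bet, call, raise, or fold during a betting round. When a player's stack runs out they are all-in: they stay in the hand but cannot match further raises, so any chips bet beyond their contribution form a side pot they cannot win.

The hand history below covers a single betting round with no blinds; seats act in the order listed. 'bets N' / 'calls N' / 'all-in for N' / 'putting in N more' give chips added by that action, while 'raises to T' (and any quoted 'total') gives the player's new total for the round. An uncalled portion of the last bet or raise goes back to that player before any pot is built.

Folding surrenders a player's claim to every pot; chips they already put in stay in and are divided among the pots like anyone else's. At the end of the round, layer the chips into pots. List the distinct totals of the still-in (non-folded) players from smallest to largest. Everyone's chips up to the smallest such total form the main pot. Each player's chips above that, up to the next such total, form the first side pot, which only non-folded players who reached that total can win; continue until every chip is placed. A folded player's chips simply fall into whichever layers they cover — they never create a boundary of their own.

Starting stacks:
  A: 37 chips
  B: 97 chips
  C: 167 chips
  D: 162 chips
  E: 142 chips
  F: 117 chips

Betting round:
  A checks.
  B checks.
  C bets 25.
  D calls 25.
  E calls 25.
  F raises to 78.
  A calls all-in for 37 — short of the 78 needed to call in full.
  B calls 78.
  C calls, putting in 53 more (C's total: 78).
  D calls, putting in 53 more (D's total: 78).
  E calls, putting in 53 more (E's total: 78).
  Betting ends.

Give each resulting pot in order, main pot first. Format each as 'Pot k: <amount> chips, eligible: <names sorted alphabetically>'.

Pot 1: 222 chips, eligible: A, B, C, D, E, F
Pot 2: 205 chips, eligible: B, C, D, E, F

Derivation:
Contributions: A=37, B=78, C=78, D=78, E=78, F=78
Pot levels (distinct totals of non-folded players): 37, 78
Layer 1-37: 37 each from A, B, C, D, E, F = 37*6 = 222 chips; eligible A, B, C, D, E, F
Layer 38-78: 41 each from B, C, D, E, F = 41*5 = 205 chips; eligible B, C, D, E, F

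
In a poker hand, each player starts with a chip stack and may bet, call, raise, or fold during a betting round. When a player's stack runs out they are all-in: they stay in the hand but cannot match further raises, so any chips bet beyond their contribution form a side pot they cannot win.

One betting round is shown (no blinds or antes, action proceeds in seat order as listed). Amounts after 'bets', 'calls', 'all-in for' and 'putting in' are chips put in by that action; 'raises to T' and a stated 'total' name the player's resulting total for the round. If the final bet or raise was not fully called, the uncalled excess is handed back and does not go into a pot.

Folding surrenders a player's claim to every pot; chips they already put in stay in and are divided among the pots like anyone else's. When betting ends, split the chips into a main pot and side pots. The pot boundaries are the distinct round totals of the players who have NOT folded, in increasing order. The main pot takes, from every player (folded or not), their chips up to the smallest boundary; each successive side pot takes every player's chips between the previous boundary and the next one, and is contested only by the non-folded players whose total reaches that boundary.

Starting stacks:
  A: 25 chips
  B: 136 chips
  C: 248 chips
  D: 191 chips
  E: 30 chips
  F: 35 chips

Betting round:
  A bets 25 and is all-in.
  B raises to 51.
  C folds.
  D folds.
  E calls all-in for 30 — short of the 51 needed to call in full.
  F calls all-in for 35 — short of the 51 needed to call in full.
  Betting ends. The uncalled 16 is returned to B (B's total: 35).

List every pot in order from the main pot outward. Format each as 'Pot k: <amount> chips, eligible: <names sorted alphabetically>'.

Pot 1: 100 chips, eligible: A, B, E, F
Pot 2: 15 chips, eligible: B, E, F
Pot 3: 10 chips, eligible: B, F

Derivation:
Contributions (after 16 returned to B): A=25, B=35, E=30, F=35
Folded: C, D
Pot levels (distinct totals of non-folded players): 25, 30, 35
Layer 1-25: 25 each from A, B, E, F = 25*4 = 100 chips; eligible A, B, E, F
Layer 26-30: 5 each from B, E, F = 5*3 = 15 chips; eligible B, E, F
Layer 31-35: 5 each from B, F = 5*2 = 10 chips; eligible B, F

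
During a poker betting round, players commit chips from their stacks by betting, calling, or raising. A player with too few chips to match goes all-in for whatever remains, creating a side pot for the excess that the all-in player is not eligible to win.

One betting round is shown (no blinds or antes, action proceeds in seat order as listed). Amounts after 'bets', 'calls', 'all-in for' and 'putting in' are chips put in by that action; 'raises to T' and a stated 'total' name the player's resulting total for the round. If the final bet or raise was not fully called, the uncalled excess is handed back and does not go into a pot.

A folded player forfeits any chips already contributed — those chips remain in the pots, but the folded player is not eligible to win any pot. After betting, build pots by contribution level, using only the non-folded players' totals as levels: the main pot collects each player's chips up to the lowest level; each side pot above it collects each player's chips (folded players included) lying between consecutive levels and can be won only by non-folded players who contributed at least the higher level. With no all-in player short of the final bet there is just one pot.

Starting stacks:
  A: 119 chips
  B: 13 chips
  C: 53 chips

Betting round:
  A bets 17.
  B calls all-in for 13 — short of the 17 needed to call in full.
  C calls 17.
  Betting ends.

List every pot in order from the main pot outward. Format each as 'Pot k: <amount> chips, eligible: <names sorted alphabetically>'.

Contributions: A=17, B=13, C=17
Pot levels (distinct totals of non-folded players): 13, 17
Layer 1-13: 13 each from A, B, C = 13*3 = 39 chips; eligible A, B, C
Layer 14-17: 4 each from A, C = 4*2 = 8 chips; eligible A, C

Pot 1: 39 chips, eligible: A, B, C
Pot 2: 8 chips, eligible: A, C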